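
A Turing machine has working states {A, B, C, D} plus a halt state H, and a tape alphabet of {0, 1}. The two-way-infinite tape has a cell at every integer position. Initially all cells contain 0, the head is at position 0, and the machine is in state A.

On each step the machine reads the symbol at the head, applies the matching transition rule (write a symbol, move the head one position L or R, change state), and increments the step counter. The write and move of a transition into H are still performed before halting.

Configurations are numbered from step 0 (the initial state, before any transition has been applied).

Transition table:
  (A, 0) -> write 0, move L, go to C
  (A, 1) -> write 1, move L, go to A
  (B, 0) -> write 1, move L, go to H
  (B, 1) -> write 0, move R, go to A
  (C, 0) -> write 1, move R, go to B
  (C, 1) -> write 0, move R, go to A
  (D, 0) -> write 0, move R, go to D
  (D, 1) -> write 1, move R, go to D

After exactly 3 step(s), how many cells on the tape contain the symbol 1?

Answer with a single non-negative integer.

Step 1: in state A at pos 0, read 0 -> (A,0)->write 0,move L,goto C. Now: state=C, head=-1, tape[-2..1]=0000 (head:  ^)
Step 2: in state C at pos -1, read 0 -> (C,0)->write 1,move R,goto B. Now: state=B, head=0, tape[-2..1]=0100 (head:   ^)
Step 3: in state B at pos 0, read 0 -> (B,0)->write 1,move L,goto H. Now: state=H, head=-1, tape[-2..1]=0110 (head:  ^)
Cells containing 1 after step 3: {-1, 0} -> 2 cell(s)

Answer: 2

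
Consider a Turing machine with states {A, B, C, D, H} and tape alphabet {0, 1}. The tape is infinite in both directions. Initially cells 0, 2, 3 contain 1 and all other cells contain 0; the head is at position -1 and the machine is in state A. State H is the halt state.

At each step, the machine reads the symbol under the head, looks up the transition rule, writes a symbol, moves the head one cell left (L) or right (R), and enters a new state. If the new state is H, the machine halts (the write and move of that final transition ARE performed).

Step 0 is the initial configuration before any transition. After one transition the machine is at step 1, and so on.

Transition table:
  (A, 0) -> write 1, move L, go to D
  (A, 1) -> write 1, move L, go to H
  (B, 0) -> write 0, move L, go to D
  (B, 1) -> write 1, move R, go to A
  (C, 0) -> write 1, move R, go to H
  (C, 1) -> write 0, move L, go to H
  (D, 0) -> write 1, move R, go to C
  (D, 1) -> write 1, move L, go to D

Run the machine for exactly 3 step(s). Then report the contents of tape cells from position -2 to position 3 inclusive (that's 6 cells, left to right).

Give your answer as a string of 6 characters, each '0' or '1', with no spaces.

Answer: 101011

Derivation:
Step 1: in state A at pos -1, read 0 -> (A,0)->write 1,move L,goto D. Now: state=D, head=-2, tape[-3..4]=00110110 (head:  ^)
Step 2: in state D at pos -2, read 0 -> (D,0)->write 1,move R,goto C. Now: state=C, head=-1, tape[-3..4]=01110110 (head:   ^)
Step 3: in state C at pos -1, read 1 -> (C,1)->write 0,move L,goto H. Now: state=H, head=-2, tape[-3..4]=01010110 (head:  ^)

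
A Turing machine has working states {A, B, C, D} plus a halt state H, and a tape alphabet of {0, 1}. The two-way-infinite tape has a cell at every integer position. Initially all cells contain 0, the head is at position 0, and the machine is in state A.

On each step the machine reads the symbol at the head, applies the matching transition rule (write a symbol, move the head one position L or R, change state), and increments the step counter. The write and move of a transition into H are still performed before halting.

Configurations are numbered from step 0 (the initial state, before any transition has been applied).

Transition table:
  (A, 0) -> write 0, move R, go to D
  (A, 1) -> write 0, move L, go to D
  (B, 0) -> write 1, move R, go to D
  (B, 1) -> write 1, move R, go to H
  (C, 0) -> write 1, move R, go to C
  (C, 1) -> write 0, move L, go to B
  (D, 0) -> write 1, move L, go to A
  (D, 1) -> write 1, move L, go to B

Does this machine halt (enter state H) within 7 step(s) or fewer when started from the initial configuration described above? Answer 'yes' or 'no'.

Step 1: in state A at pos 0, read 0 -> (A,0)->write 0,move R,goto D. Now: state=D, head=1, tape[-1..2]=0000 (head:   ^)
Step 2: in state D at pos 1, read 0 -> (D,0)->write 1,move L,goto A. Now: state=A, head=0, tape[-1..2]=0010 (head:  ^)
Step 3: in state A at pos 0, read 0 -> (A,0)->write 0,move R,goto D. Now: state=D, head=1, tape[-1..2]=0010 (head:   ^)
Step 4: in state D at pos 1, read 1 -> (D,1)->write 1,move L,goto B. Now: state=B, head=0, tape[-1..2]=0010 (head:  ^)
Step 5: in state B at pos 0, read 0 -> (B,0)->write 1,move R,goto D. Now: state=D, head=1, tape[-1..2]=0110 (head:   ^)
Step 6: in state D at pos 1, read 1 -> (D,1)->write 1,move L,goto B. Now: state=B, head=0, tape[-1..2]=0110 (head:  ^)
Step 7: in state B at pos 0, read 1 -> (B,1)->write 1,move R,goto H. Now: state=H, head=1, tape[-1..2]=0110 (head:   ^)
State H reached at step 7; 7 <= 7 -> yes

Answer: yes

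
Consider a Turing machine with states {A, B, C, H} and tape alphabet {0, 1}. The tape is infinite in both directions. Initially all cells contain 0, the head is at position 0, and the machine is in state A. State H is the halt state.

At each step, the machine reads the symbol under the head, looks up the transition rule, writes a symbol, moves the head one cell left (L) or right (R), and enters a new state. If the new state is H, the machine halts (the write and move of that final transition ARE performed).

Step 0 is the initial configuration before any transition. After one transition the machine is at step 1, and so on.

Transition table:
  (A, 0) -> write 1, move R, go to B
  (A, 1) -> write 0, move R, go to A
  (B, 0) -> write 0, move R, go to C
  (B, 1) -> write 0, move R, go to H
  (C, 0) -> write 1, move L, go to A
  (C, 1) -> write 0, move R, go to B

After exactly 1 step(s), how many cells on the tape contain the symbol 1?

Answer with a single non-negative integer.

Step 1: in state A at pos 0, read 0 -> (A,0)->write 1,move R,goto B. Now: state=B, head=1, tape[-1..2]=0100 (head:   ^)
Cells containing 1 after step 1: {0} -> 1 cell(s)

Answer: 1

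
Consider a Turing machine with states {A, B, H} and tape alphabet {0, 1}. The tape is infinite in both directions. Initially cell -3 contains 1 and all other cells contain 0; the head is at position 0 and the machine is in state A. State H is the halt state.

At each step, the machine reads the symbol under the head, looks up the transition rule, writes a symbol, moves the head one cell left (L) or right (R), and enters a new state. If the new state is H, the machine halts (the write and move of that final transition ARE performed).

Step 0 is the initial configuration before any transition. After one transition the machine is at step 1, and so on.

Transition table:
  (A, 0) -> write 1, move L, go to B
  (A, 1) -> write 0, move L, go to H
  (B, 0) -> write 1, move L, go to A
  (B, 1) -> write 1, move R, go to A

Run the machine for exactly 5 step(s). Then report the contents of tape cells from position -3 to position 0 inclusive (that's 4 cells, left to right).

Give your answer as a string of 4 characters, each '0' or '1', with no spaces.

Answer: 1011

Derivation:
Step 1: in state A at pos 0, read 0 -> (A,0)->write 1,move L,goto B. Now: state=B, head=-1, tape[-4..1]=010010 (head:    ^)
Step 2: in state B at pos -1, read 0 -> (B,0)->write 1,move L,goto A. Now: state=A, head=-2, tape[-4..1]=010110 (head:   ^)
Step 3: in state A at pos -2, read 0 -> (A,0)->write 1,move L,goto B. Now: state=B, head=-3, tape[-4..1]=011110 (head:  ^)
Step 4: in state B at pos -3, read 1 -> (B,1)->write 1,move R,goto A. Now: state=A, head=-2, tape[-4..1]=011110 (head:   ^)
Step 5: in state A at pos -2, read 1 -> (A,1)->write 0,move L,goto H. Now: state=H, head=-3, tape[-4..1]=010110 (head:  ^)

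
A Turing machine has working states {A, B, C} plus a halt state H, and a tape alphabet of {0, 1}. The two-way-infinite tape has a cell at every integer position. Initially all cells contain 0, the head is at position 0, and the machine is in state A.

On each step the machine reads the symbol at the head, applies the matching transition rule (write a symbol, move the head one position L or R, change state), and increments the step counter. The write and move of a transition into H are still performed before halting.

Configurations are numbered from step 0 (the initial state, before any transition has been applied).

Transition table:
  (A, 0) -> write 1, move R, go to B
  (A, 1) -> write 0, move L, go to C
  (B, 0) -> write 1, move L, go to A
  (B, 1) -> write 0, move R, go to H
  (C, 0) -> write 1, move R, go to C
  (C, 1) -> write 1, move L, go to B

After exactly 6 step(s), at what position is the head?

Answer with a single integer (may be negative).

Step 1: in state A at pos 0, read 0 -> (A,0)->write 1,move R,goto B. Now: state=B, head=1, tape[-1..2]=0100 (head:   ^)
Step 2: in state B at pos 1, read 0 -> (B,0)->write 1,move L,goto A. Now: state=A, head=0, tape[-1..2]=0110 (head:  ^)
Step 3: in state A at pos 0, read 1 -> (A,1)->write 0,move L,goto C. Now: state=C, head=-1, tape[-2..2]=00010 (head:  ^)
Step 4: in state C at pos -1, read 0 -> (C,0)->write 1,move R,goto C. Now: state=C, head=0, tape[-2..2]=01010 (head:   ^)
Step 5: in state C at pos 0, read 0 -> (C,0)->write 1,move R,goto C. Now: state=C, head=1, tape[-2..2]=01110 (head:    ^)
Step 6: in state C at pos 1, read 1 -> (C,1)->write 1,move L,goto B. Now: state=B, head=0, tape[-2..2]=01110 (head:   ^)

Answer: 0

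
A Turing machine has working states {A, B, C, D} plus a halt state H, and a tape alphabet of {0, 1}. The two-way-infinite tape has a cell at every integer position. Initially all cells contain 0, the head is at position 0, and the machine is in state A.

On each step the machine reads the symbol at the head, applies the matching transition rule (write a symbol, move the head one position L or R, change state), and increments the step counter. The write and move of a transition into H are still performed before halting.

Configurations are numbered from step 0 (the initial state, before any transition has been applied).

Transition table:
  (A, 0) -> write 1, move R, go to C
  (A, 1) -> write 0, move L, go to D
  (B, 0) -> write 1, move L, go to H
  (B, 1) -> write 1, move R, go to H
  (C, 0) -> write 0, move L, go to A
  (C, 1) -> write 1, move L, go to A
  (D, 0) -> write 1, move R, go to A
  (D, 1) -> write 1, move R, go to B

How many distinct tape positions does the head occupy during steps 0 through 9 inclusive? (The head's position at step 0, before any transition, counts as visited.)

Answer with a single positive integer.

Answer: 3

Derivation:
Step 1: in state A at pos 0, read 0 -> (A,0)->write 1,move R,goto C. Now: state=C, head=1, tape[-1..2]=0100 (head:   ^)
Step 2: in state C at pos 1, read 0 -> (C,0)->write 0,move L,goto A. Now: state=A, head=0, tape[-1..2]=0100 (head:  ^)
Step 3: in state A at pos 0, read 1 -> (A,1)->write 0,move L,goto D. Now: state=D, head=-1, tape[-2..2]=00000 (head:  ^)
Step 4: in state D at pos -1, read 0 -> (D,0)->write 1,move R,goto A. Now: state=A, head=0, tape[-2..2]=01000 (head:   ^)
Step 5: in state A at pos 0, read 0 -> (A,0)->write 1,move R,goto C. Now: state=C, head=1, tape[-2..2]=01100 (head:    ^)
Step 6: in state C at pos 1, read 0 -> (C,0)->write 0,move L,goto A. Now: state=A, head=0, tape[-2..2]=01100 (head:   ^)
Step 7: in state A at pos 0, read 1 -> (A,1)->write 0,move L,goto D. Now: state=D, head=-1, tape[-2..2]=01000 (head:  ^)
Step 8: in state D at pos -1, read 1 -> (D,1)->write 1,move R,goto B. Now: state=B, head=0, tape[-2..2]=01000 (head:   ^)
Step 9: in state B at pos 0, read 0 -> (B,0)->write 1,move L,goto H. Now: state=H, head=-1, tape[-2..2]=01100 (head:  ^)
Head positions at steps 0..9: starting at 0, distinct positions visited = {-1, 0, 1} -> 3 position(s)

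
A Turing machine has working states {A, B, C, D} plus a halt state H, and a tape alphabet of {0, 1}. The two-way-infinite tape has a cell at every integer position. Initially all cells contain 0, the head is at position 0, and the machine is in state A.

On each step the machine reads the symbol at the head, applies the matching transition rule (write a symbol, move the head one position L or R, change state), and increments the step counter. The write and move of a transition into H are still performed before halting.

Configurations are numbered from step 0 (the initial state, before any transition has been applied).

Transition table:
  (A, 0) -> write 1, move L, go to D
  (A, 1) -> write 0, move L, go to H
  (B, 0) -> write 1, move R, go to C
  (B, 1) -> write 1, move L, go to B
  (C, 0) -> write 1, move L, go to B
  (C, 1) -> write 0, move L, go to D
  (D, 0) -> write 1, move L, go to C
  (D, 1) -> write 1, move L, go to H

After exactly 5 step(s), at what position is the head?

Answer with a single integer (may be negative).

Step 1: in state A at pos 0, read 0 -> (A,0)->write 1,move L,goto D. Now: state=D, head=-1, tape[-2..1]=0010 (head:  ^)
Step 2: in state D at pos -1, read 0 -> (D,0)->write 1,move L,goto C. Now: state=C, head=-2, tape[-3..1]=00110 (head:  ^)
Step 3: in state C at pos -2, read 0 -> (C,0)->write 1,move L,goto B. Now: state=B, head=-3, tape[-4..1]=001110 (head:  ^)
Step 4: in state B at pos -3, read 0 -> (B,0)->write 1,move R,goto C. Now: state=C, head=-2, tape[-4..1]=011110 (head:   ^)
Step 5: in state C at pos -2, read 1 -> (C,1)->write 0,move L,goto D. Now: state=D, head=-3, tape[-4..1]=010110 (head:  ^)

Answer: -3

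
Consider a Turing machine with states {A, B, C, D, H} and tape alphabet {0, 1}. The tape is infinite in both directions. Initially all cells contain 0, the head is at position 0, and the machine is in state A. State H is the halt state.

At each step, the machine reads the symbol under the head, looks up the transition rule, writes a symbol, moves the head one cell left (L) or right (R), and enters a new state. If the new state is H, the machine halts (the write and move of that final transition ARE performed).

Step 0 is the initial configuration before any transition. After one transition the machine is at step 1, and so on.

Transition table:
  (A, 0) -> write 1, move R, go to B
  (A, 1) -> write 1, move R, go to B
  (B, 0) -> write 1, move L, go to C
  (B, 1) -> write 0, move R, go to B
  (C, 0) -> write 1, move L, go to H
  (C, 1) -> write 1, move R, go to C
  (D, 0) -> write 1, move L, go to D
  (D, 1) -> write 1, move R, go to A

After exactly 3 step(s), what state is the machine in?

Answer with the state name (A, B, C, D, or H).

Answer: C

Derivation:
Step 1: in state A at pos 0, read 0 -> (A,0)->write 1,move R,goto B. Now: state=B, head=1, tape[-1..2]=0100 (head:   ^)
Step 2: in state B at pos 1, read 0 -> (B,0)->write 1,move L,goto C. Now: state=C, head=0, tape[-1..2]=0110 (head:  ^)
Step 3: in state C at pos 0, read 1 -> (C,1)->write 1,move R,goto C. Now: state=C, head=1, tape[-1..2]=0110 (head:   ^)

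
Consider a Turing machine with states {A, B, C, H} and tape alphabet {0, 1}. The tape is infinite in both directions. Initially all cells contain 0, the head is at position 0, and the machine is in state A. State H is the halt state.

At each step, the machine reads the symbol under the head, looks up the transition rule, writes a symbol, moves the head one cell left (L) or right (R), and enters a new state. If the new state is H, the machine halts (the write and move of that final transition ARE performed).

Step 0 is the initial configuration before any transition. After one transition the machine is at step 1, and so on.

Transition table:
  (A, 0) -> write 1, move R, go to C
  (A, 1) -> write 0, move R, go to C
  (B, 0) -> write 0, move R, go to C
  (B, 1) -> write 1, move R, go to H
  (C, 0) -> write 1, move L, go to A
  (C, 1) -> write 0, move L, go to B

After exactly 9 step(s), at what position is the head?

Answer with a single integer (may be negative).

Step 1: in state A at pos 0, read 0 -> (A,0)->write 1,move R,goto C. Now: state=C, head=1, tape[-1..2]=0100 (head:   ^)
Step 2: in state C at pos 1, read 0 -> (C,0)->write 1,move L,goto A. Now: state=A, head=0, tape[-1..2]=0110 (head:  ^)
Step 3: in state A at pos 0, read 1 -> (A,1)->write 0,move R,goto C. Now: state=C, head=1, tape[-1..2]=0010 (head:   ^)
Step 4: in state C at pos 1, read 1 -> (C,1)->write 0,move L,goto B. Now: state=B, head=0, tape[-1..2]=0000 (head:  ^)
Step 5: in state B at pos 0, read 0 -> (B,0)->write 0,move R,goto C. Now: state=C, head=1, tape[-1..2]=0000 (head:   ^)
Step 6: in state C at pos 1, read 0 -> (C,0)->write 1,move L,goto A. Now: state=A, head=0, tape[-1..2]=0010 (head:  ^)
Step 7: in state A at pos 0, read 0 -> (A,0)->write 1,move R,goto C. Now: state=C, head=1, tape[-1..2]=0110 (head:   ^)
Step 8: in state C at pos 1, read 1 -> (C,1)->write 0,move L,goto B. Now: state=B, head=0, tape[-1..2]=0100 (head:  ^)
Step 9: in state B at pos 0, read 1 -> (B,1)->write 1,move R,goto H. Now: state=H, head=1, tape[-1..2]=0100 (head:   ^)

Answer: 1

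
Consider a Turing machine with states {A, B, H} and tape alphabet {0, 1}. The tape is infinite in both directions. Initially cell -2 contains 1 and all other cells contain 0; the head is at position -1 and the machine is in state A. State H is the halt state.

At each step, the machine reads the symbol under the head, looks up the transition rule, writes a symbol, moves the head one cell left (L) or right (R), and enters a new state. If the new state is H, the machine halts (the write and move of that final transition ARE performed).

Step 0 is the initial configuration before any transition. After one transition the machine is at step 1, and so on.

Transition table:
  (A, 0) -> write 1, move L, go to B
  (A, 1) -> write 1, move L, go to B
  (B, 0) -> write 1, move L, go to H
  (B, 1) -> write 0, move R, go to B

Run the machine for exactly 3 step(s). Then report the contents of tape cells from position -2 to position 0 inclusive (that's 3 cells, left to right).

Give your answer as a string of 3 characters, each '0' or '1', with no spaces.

Step 1: in state A at pos -1, read 0 -> (A,0)->write 1,move L,goto B. Now: state=B, head=-2, tape[-3..0]=0110 (head:  ^)
Step 2: in state B at pos -2, read 1 -> (B,1)->write 0,move R,goto B. Now: state=B, head=-1, tape[-3..0]=0010 (head:   ^)
Step 3: in state B at pos -1, read 1 -> (B,1)->write 0,move R,goto B. Now: state=B, head=0, tape[-3..1]=00000 (head:    ^)

Answer: 000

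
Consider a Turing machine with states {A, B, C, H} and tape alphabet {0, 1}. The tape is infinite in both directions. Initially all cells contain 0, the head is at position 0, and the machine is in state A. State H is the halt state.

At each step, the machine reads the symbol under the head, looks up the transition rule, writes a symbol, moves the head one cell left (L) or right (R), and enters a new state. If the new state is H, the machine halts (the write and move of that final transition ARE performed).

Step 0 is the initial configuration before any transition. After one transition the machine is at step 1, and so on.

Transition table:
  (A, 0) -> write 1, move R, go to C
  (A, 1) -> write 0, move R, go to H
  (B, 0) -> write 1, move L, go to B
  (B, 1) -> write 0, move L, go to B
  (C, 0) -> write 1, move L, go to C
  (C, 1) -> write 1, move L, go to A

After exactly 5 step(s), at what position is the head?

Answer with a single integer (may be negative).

Answer: -1

Derivation:
Step 1: in state A at pos 0, read 0 -> (A,0)->write 1,move R,goto C. Now: state=C, head=1, tape[-1..2]=0100 (head:   ^)
Step 2: in state C at pos 1, read 0 -> (C,0)->write 1,move L,goto C. Now: state=C, head=0, tape[-1..2]=0110 (head:  ^)
Step 3: in state C at pos 0, read 1 -> (C,1)->write 1,move L,goto A. Now: state=A, head=-1, tape[-2..2]=00110 (head:  ^)
Step 4: in state A at pos -1, read 0 -> (A,0)->write 1,move R,goto C. Now: state=C, head=0, tape[-2..2]=01110 (head:   ^)
Step 5: in state C at pos 0, read 1 -> (C,1)->write 1,move L,goto A. Now: state=A, head=-1, tape[-2..2]=01110 (head:  ^)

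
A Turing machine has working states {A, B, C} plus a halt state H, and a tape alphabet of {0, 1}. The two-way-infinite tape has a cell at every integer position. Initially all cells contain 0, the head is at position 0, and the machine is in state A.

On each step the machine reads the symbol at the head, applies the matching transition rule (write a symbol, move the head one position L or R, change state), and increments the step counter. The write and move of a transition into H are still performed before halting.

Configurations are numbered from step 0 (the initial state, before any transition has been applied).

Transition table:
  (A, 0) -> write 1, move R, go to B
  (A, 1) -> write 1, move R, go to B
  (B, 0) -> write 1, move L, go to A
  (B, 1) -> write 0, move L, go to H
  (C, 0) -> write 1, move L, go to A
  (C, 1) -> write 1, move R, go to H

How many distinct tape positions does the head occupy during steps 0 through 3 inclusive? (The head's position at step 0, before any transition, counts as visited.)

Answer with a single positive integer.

Step 1: in state A at pos 0, read 0 -> (A,0)->write 1,move R,goto B. Now: state=B, head=1, tape[-1..2]=0100 (head:   ^)
Step 2: in state B at pos 1, read 0 -> (B,0)->write 1,move L,goto A. Now: state=A, head=0, tape[-1..2]=0110 (head:  ^)
Step 3: in state A at pos 0, read 1 -> (A,1)->write 1,move R,goto B. Now: state=B, head=1, tape[-1..2]=0110 (head:   ^)
Head positions at steps 0..3: starting at 0, distinct positions visited = {0, 1} -> 2 position(s)

Answer: 2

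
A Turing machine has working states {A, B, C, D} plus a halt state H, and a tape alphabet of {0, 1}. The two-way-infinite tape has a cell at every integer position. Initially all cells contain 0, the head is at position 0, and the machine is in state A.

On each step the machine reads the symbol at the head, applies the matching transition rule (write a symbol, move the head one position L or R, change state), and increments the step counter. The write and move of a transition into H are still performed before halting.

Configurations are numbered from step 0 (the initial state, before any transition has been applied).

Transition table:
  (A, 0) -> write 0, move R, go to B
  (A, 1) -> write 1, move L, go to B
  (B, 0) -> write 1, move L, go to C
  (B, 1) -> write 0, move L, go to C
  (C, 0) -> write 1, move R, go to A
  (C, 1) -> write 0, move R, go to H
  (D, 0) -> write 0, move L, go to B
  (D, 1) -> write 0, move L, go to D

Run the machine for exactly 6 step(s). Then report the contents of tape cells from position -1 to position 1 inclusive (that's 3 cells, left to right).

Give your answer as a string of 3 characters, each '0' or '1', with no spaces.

Step 1: in state A at pos 0, read 0 -> (A,0)->write 0,move R,goto B. Now: state=B, head=1, tape[-1..2]=0000 (head:   ^)
Step 2: in state B at pos 1, read 0 -> (B,0)->write 1,move L,goto C. Now: state=C, head=0, tape[-1..2]=0010 (head:  ^)
Step 3: in state C at pos 0, read 0 -> (C,0)->write 1,move R,goto A. Now: state=A, head=1, tape[-1..2]=0110 (head:   ^)
Step 4: in state A at pos 1, read 1 -> (A,1)->write 1,move L,goto B. Now: state=B, head=0, tape[-1..2]=0110 (head:  ^)
Step 5: in state B at pos 0, read 1 -> (B,1)->write 0,move L,goto C. Now: state=C, head=-1, tape[-2..2]=00010 (head:  ^)
Step 6: in state C at pos -1, read 0 -> (C,0)->write 1,move R,goto A. Now: state=A, head=0, tape[-2..2]=01010 (head:   ^)

Answer: 101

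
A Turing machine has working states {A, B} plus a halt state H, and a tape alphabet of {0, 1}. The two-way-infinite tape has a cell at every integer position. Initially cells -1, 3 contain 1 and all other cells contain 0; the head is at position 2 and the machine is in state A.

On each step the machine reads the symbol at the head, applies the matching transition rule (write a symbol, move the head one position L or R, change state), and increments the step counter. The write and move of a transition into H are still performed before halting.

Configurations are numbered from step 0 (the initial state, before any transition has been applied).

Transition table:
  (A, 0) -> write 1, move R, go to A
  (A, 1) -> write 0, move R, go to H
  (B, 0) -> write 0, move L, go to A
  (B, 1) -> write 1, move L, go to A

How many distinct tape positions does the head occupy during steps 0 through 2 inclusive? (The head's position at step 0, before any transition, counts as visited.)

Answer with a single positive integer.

Answer: 3

Derivation:
Step 1: in state A at pos 2, read 0 -> (A,0)->write 1,move R,goto A. Now: state=A, head=3, tape[-2..4]=0100110 (head:      ^)
Step 2: in state A at pos 3, read 1 -> (A,1)->write 0,move R,goto H. Now: state=H, head=4, tape[-2..5]=01001000 (head:       ^)
Head positions at steps 0..2: starting at 2, distinct positions visited = {2, 3, 4} -> 3 position(s)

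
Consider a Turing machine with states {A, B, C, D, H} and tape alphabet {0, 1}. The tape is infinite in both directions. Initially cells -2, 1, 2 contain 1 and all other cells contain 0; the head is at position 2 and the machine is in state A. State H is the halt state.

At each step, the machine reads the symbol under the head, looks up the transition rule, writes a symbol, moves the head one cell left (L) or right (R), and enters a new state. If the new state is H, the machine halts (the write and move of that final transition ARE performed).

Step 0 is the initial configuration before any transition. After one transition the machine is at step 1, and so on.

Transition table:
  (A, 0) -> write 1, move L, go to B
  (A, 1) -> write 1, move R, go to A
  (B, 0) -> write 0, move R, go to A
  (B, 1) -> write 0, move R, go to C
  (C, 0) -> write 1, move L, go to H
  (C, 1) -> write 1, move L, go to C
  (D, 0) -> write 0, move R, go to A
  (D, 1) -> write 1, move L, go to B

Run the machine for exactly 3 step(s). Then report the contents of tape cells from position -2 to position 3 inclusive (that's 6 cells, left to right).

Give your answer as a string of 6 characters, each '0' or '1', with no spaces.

Answer: 100101

Derivation:
Step 1: in state A at pos 2, read 1 -> (A,1)->write 1,move R,goto A. Now: state=A, head=3, tape[-3..4]=01001100 (head:       ^)
Step 2: in state A at pos 3, read 0 -> (A,0)->write 1,move L,goto B. Now: state=B, head=2, tape[-3..4]=01001110 (head:      ^)
Step 3: in state B at pos 2, read 1 -> (B,1)->write 0,move R,goto C. Now: state=C, head=3, tape[-3..4]=01001010 (head:       ^)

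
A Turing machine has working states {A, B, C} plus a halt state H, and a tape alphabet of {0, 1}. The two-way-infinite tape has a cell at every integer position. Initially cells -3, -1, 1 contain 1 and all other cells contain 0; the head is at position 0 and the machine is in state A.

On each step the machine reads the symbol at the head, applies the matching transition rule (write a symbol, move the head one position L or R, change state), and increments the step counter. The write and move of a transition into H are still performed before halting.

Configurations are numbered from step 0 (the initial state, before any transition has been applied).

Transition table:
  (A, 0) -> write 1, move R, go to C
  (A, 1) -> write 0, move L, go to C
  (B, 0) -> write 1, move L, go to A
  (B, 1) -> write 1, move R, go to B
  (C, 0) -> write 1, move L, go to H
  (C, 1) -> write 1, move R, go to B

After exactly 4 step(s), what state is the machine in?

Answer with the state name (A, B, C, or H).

Step 1: in state A at pos 0, read 0 -> (A,0)->write 1,move R,goto C. Now: state=C, head=1, tape[-4..2]=0101110 (head:      ^)
Step 2: in state C at pos 1, read 1 -> (C,1)->write 1,move R,goto B. Now: state=B, head=2, tape[-4..3]=01011100 (head:       ^)
Step 3: in state B at pos 2, read 0 -> (B,0)->write 1,move L,goto A. Now: state=A, head=1, tape[-4..3]=01011110 (head:      ^)
Step 4: in state A at pos 1, read 1 -> (A,1)->write 0,move L,goto C. Now: state=C, head=0, tape[-4..3]=01011010 (head:     ^)

Answer: C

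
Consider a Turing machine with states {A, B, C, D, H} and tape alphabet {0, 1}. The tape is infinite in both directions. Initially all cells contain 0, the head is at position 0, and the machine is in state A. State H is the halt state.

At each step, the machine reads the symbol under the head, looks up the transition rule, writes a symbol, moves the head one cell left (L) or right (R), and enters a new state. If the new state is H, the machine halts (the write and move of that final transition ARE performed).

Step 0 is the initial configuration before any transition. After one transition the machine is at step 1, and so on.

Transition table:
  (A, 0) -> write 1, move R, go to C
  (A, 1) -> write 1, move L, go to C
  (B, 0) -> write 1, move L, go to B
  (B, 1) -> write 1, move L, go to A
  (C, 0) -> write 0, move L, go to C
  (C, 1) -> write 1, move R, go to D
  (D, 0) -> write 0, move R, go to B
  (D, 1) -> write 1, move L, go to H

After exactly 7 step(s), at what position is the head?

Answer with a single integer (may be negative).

Step 1: in state A at pos 0, read 0 -> (A,0)->write 1,move R,goto C. Now: state=C, head=1, tape[-1..2]=0100 (head:   ^)
Step 2: in state C at pos 1, read 0 -> (C,0)->write 0,move L,goto C. Now: state=C, head=0, tape[-1..2]=0100 (head:  ^)
Step 3: in state C at pos 0, read 1 -> (C,1)->write 1,move R,goto D. Now: state=D, head=1, tape[-1..2]=0100 (head:   ^)
Step 4: in state D at pos 1, read 0 -> (D,0)->write 0,move R,goto B. Now: state=B, head=2, tape[-1..3]=01000 (head:    ^)
Step 5: in state B at pos 2, read 0 -> (B,0)->write 1,move L,goto B. Now: state=B, head=1, tape[-1..3]=01010 (head:   ^)
Step 6: in state B at pos 1, read 0 -> (B,0)->write 1,move L,goto B. Now: state=B, head=0, tape[-1..3]=01110 (head:  ^)
Step 7: in state B at pos 0, read 1 -> (B,1)->write 1,move L,goto A. Now: state=A, head=-1, tape[-2..3]=001110 (head:  ^)

Answer: -1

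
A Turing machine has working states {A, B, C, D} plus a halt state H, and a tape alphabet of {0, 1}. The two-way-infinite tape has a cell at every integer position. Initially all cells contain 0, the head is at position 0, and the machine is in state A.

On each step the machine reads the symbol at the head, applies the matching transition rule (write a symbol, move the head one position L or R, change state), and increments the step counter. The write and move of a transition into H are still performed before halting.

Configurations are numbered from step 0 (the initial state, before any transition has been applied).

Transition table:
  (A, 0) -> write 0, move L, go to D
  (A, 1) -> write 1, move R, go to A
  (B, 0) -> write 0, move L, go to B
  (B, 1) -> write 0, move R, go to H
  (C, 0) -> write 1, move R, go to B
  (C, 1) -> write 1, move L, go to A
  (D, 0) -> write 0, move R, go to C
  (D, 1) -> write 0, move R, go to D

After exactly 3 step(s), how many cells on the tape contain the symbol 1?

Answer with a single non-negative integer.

Answer: 1

Derivation:
Step 1: in state A at pos 0, read 0 -> (A,0)->write 0,move L,goto D. Now: state=D, head=-1, tape[-2..1]=0000 (head:  ^)
Step 2: in state D at pos -1, read 0 -> (D,0)->write 0,move R,goto C. Now: state=C, head=0, tape[-2..1]=0000 (head:   ^)
Step 3: in state C at pos 0, read 0 -> (C,0)->write 1,move R,goto B. Now: state=B, head=1, tape[-2..2]=00100 (head:    ^)
Cells containing 1 after step 3: {0} -> 1 cell(s)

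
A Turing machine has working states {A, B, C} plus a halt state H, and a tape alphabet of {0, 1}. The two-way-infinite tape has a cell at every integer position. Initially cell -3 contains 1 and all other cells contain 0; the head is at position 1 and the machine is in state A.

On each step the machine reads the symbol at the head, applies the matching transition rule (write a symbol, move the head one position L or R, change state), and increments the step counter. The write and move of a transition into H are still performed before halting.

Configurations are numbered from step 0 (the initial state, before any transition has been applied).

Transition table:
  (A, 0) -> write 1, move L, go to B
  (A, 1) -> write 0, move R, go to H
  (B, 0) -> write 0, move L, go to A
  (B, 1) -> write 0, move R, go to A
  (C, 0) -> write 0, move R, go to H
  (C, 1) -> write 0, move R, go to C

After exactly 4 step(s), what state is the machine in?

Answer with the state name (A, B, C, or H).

Answer: A

Derivation:
Step 1: in state A at pos 1, read 0 -> (A,0)->write 1,move L,goto B. Now: state=B, head=0, tape[-4..2]=0100010 (head:     ^)
Step 2: in state B at pos 0, read 0 -> (B,0)->write 0,move L,goto A. Now: state=A, head=-1, tape[-4..2]=0100010 (head:    ^)
Step 3: in state A at pos -1, read 0 -> (A,0)->write 1,move L,goto B. Now: state=B, head=-2, tape[-4..2]=0101010 (head:   ^)
Step 4: in state B at pos -2, read 0 -> (B,0)->write 0,move L,goto A. Now: state=A, head=-3, tape[-4..2]=0101010 (head:  ^)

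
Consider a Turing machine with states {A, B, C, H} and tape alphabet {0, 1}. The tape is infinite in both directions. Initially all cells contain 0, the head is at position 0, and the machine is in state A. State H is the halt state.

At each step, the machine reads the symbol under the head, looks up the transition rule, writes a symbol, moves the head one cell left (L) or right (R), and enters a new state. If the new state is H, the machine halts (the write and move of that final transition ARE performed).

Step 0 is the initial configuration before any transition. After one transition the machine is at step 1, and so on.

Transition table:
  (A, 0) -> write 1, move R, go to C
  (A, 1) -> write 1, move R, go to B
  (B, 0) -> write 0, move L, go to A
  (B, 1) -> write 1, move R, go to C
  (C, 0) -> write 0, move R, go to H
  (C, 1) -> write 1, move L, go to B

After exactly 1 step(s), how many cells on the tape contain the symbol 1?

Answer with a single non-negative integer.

Step 1: in state A at pos 0, read 0 -> (A,0)->write 1,move R,goto C. Now: state=C, head=1, tape[-1..2]=0100 (head:   ^)
Cells containing 1 after step 1: {0} -> 1 cell(s)

Answer: 1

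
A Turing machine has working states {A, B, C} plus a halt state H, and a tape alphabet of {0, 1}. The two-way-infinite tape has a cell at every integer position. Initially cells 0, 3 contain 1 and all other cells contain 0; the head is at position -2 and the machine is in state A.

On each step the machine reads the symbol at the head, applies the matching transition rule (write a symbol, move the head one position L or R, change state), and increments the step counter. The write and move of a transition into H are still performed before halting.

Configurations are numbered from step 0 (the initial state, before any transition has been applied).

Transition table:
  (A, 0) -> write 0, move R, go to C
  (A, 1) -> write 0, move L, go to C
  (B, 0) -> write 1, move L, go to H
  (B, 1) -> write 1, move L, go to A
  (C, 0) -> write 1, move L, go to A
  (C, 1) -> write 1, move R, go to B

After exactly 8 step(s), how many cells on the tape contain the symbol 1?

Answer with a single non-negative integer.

Answer: 3

Derivation:
Step 1: in state A at pos -2, read 0 -> (A,0)->write 0,move R,goto C. Now: state=C, head=-1, tape[-3..4]=00010010 (head:   ^)
Step 2: in state C at pos -1, read 0 -> (C,0)->write 1,move L,goto A. Now: state=A, head=-2, tape[-3..4]=00110010 (head:  ^)
Step 3: in state A at pos -2, read 0 -> (A,0)->write 0,move R,goto C. Now: state=C, head=-1, tape[-3..4]=00110010 (head:   ^)
Step 4: in state C at pos -1, read 1 -> (C,1)->write 1,move R,goto B. Now: state=B, head=0, tape[-3..4]=00110010 (head:    ^)
Step 5: in state B at pos 0, read 1 -> (B,1)->write 1,move L,goto A. Now: state=A, head=-1, tape[-3..4]=00110010 (head:   ^)
Step 6: in state A at pos -1, read 1 -> (A,1)->write 0,move L,goto C. Now: state=C, head=-2, tape[-3..4]=00010010 (head:  ^)
Step 7: in state C at pos -2, read 0 -> (C,0)->write 1,move L,goto A. Now: state=A, head=-3, tape[-4..4]=001010010 (head:  ^)
Step 8: in state A at pos -3, read 0 -> (A,0)->write 0,move R,goto C. Now: state=C, head=-2, tape[-4..4]=001010010 (head:   ^)
Cells containing 1 after step 8: {-2, 0, 3} -> 3 cell(s)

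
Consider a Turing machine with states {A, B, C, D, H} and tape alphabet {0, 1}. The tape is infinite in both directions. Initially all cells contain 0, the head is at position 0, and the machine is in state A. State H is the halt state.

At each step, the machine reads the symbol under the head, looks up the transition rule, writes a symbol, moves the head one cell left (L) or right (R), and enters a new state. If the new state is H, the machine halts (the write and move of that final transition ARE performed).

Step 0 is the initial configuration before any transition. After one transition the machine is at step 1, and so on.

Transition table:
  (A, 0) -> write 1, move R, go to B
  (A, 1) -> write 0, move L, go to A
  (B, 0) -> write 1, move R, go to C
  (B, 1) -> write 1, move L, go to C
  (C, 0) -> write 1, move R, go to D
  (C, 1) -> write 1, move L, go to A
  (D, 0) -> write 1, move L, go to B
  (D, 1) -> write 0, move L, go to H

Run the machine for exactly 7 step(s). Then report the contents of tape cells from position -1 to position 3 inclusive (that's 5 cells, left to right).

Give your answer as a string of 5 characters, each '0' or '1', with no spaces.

Step 1: in state A at pos 0, read 0 -> (A,0)->write 1,move R,goto B. Now: state=B, head=1, tape[-1..2]=0100 (head:   ^)
Step 2: in state B at pos 1, read 0 -> (B,0)->write 1,move R,goto C. Now: state=C, head=2, tape[-1..3]=01100 (head:    ^)
Step 3: in state C at pos 2, read 0 -> (C,0)->write 1,move R,goto D. Now: state=D, head=3, tape[-1..4]=011100 (head:     ^)
Step 4: in state D at pos 3, read 0 -> (D,0)->write 1,move L,goto B. Now: state=B, head=2, tape[-1..4]=011110 (head:    ^)
Step 5: in state B at pos 2, read 1 -> (B,1)->write 1,move L,goto C. Now: state=C, head=1, tape[-1..4]=011110 (head:   ^)
Step 6: in state C at pos 1, read 1 -> (C,1)->write 1,move L,goto A. Now: state=A, head=0, tape[-1..4]=011110 (head:  ^)
Step 7: in state A at pos 0, read 1 -> (A,1)->write 0,move L,goto A. Now: state=A, head=-1, tape[-2..4]=0001110 (head:  ^)

Answer: 00111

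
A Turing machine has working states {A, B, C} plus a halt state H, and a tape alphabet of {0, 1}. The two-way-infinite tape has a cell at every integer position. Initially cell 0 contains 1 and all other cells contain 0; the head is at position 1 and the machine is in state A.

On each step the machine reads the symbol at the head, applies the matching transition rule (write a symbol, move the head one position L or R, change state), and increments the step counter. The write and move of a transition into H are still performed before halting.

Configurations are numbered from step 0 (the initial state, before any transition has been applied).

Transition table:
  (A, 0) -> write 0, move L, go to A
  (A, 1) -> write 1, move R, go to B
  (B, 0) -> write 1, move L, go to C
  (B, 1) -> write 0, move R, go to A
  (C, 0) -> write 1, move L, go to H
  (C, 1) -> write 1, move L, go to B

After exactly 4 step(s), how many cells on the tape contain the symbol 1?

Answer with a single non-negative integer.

Answer: 2

Derivation:
Step 1: in state A at pos 1, read 0 -> (A,0)->write 0,move L,goto A. Now: state=A, head=0, tape[-1..2]=0100 (head:  ^)
Step 2: in state A at pos 0, read 1 -> (A,1)->write 1,move R,goto B. Now: state=B, head=1, tape[-1..2]=0100 (head:   ^)
Step 3: in state B at pos 1, read 0 -> (B,0)->write 1,move L,goto C. Now: state=C, head=0, tape[-1..2]=0110 (head:  ^)
Step 4: in state C at pos 0, read 1 -> (C,1)->write 1,move L,goto B. Now: state=B, head=-1, tape[-2..2]=00110 (head:  ^)
Cells containing 1 after step 4: {0, 1} -> 2 cell(s)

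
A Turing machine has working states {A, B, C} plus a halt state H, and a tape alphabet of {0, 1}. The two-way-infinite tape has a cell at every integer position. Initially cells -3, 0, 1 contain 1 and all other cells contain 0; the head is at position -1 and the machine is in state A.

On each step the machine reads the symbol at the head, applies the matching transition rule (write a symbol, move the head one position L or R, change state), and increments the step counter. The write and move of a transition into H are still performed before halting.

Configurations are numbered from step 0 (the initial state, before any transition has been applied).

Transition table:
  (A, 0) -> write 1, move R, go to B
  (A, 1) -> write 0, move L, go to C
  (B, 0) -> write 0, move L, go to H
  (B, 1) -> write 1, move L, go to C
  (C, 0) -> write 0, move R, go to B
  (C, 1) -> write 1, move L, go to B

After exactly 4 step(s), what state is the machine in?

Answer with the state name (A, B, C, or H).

Step 1: in state A at pos -1, read 0 -> (A,0)->write 1,move R,goto B. Now: state=B, head=0, tape[-4..2]=0101110 (head:     ^)
Step 2: in state B at pos 0, read 1 -> (B,1)->write 1,move L,goto C. Now: state=C, head=-1, tape[-4..2]=0101110 (head:    ^)
Step 3: in state C at pos -1, read 1 -> (C,1)->write 1,move L,goto B. Now: state=B, head=-2, tape[-4..2]=0101110 (head:   ^)
Step 4: in state B at pos -2, read 0 -> (B,0)->write 0,move L,goto H. Now: state=H, head=-3, tape[-4..2]=0101110 (head:  ^)

Answer: H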